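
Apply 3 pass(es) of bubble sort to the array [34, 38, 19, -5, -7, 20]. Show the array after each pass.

After pass 1: [34, 19, -5, -7, 20, 38] (4 swaps)
After pass 2: [19, -5, -7, 20, 34, 38] (4 swaps)
After pass 3: [-5, -7, 19, 20, 34, 38] (2 swaps)
Total swaps: 10


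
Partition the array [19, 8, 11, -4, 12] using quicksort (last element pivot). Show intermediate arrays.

Partition 1: pivot=12 at index 3 -> [8, 11, -4, 12, 19]
Partition 2: pivot=-4 at index 0 -> [-4, 11, 8, 12, 19]
Partition 3: pivot=8 at index 1 -> [-4, 8, 11, 12, 19]


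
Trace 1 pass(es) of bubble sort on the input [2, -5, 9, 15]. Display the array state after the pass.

After pass 1: [-5, 2, 9, 15] (1 swaps)
Total swaps: 1


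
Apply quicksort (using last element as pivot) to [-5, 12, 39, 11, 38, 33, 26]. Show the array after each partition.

Partition 1: pivot=26 at index 3 -> [-5, 12, 11, 26, 38, 33, 39]
Partition 2: pivot=11 at index 1 -> [-5, 11, 12, 26, 38, 33, 39]
Partition 3: pivot=39 at index 6 -> [-5, 11, 12, 26, 38, 33, 39]
Partition 4: pivot=33 at index 4 -> [-5, 11, 12, 26, 33, 38, 39]


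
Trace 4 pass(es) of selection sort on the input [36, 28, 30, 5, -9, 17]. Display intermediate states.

Pass 1: Select minimum -9 at index 4, swap -> [-9, 28, 30, 5, 36, 17]
Pass 2: Select minimum 5 at index 3, swap -> [-9, 5, 30, 28, 36, 17]
Pass 3: Select minimum 17 at index 5, swap -> [-9, 5, 17, 28, 36, 30]
Pass 4: Select minimum 28 at index 3, swap -> [-9, 5, 17, 28, 36, 30]


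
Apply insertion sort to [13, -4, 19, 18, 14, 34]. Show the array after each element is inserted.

First element 13 is already 'sorted'
Insert -4: shifted 1 elements -> [-4, 13, 19, 18, 14, 34]
Insert 19: shifted 0 elements -> [-4, 13, 19, 18, 14, 34]
Insert 18: shifted 1 elements -> [-4, 13, 18, 19, 14, 34]
Insert 14: shifted 2 elements -> [-4, 13, 14, 18, 19, 34]
Insert 34: shifted 0 elements -> [-4, 13, 14, 18, 19, 34]


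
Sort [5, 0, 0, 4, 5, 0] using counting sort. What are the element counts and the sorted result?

Count array: [3, 0, 0, 0, 1, 2]
(count[i] = number of elements equal to i)
Cumulative count: [3, 3, 3, 3, 4, 6]
Sorted: [0, 0, 0, 4, 5, 5]


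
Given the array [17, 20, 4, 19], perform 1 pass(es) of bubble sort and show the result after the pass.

After pass 1: [17, 4, 19, 20] (2 swaps)
Total swaps: 2


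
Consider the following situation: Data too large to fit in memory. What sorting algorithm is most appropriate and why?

Best choice: External merge sort
Reason: Minimizes disk I/O by sequential reads/writes


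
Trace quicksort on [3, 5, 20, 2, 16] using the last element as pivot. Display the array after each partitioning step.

Partition 1: pivot=16 at index 3 -> [3, 5, 2, 16, 20]
Partition 2: pivot=2 at index 0 -> [2, 5, 3, 16, 20]
Partition 3: pivot=3 at index 1 -> [2, 3, 5, 16, 20]


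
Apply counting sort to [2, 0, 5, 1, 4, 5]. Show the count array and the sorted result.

Count array: [1, 1, 1, 0, 1, 2]
(count[i] = number of elements equal to i)
Cumulative count: [1, 2, 3, 3, 4, 6]
Sorted: [0, 1, 2, 4, 5, 5]


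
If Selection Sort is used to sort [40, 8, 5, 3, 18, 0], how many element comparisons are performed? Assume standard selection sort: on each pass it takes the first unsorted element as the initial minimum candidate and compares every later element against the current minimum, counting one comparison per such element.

Pass 1: scan indices 1..5 for the minimum = 5 comparison(s); min is 0, place at index 0 -> [0, 8, 5, 3, 18, 40]
Pass 2: scan indices 2..5 for the minimum = 4 comparison(s); min is 3, place at index 1 -> [0, 3, 5, 8, 18, 40]
Pass 3: scan indices 3..5 for the minimum = 3 comparison(s); min is 5, place at index 2 -> [0, 3, 5, 8, 18, 40]
Pass 4: scan indices 4..5 for the minimum = 2 comparison(s); min is 8, place at index 3 -> [0, 3, 5, 8, 18, 40]
Pass 5: scan indices 5..5 for the minimum = 1 comparison(s); min is 18, place at index 4 -> [0, 3, 5, 8, 18, 40]
Selection sort always scans the whole unsorted suffix, so the count is (n-1) + (n-2) + ... + 1 = n(n-1)/2 = 6*5/2 = 15 regardless of the input order.
Total comparisons: 5 + 4 + 3 + 2 + 1 = 15


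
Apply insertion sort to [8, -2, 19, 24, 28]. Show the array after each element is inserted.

First element 8 is already 'sorted'
Insert -2: shifted 1 elements -> [-2, 8, 19, 24, 28]
Insert 19: shifted 0 elements -> [-2, 8, 19, 24, 28]
Insert 24: shifted 0 elements -> [-2, 8, 19, 24, 28]
Insert 28: shifted 0 elements -> [-2, 8, 19, 24, 28]


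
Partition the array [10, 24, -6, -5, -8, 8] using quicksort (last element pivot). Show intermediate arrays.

Partition 1: pivot=8 at index 3 -> [-6, -5, -8, 8, 10, 24]
Partition 2: pivot=-8 at index 0 -> [-8, -5, -6, 8, 10, 24]
Partition 3: pivot=-6 at index 1 -> [-8, -6, -5, 8, 10, 24]
Partition 4: pivot=24 at index 5 -> [-8, -6, -5, 8, 10, 24]


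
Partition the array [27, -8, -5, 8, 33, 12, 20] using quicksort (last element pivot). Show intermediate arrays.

Partition 1: pivot=20 at index 4 -> [-8, -5, 8, 12, 20, 27, 33]
Partition 2: pivot=12 at index 3 -> [-8, -5, 8, 12, 20, 27, 33]
Partition 3: pivot=8 at index 2 -> [-8, -5, 8, 12, 20, 27, 33]
Partition 4: pivot=-5 at index 1 -> [-8, -5, 8, 12, 20, 27, 33]
Partition 5: pivot=33 at index 6 -> [-8, -5, 8, 12, 20, 27, 33]


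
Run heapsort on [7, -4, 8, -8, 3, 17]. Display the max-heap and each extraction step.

Build heap: [17, 3, 8, -8, -4, 7]
Extract 17: [8, 3, 7, -8, -4, 17]
Extract 8: [7, 3, -4, -8, 8, 17]
Extract 7: [3, -8, -4, 7, 8, 17]
Extract 3: [-4, -8, 3, 7, 8, 17]
Extract -4: [-8, -4, 3, 7, 8, 17]


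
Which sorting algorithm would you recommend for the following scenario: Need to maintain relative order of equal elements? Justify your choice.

Best choice: Merge sort or Insertion sort
Reason: Both are stable; quicksort and heapsort are not stable


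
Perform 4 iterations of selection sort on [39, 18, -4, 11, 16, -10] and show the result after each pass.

Pass 1: Select minimum -10 at index 5, swap -> [-10, 18, -4, 11, 16, 39]
Pass 2: Select minimum -4 at index 2, swap -> [-10, -4, 18, 11, 16, 39]
Pass 3: Select minimum 11 at index 3, swap -> [-10, -4, 11, 18, 16, 39]
Pass 4: Select minimum 16 at index 4, swap -> [-10, -4, 11, 16, 18, 39]


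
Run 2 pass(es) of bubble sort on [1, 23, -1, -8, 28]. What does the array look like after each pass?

After pass 1: [1, -1, -8, 23, 28] (2 swaps)
After pass 2: [-1, -8, 1, 23, 28] (2 swaps)
Total swaps: 4


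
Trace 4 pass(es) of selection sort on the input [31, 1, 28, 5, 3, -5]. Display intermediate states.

Pass 1: Select minimum -5 at index 5, swap -> [-5, 1, 28, 5, 3, 31]
Pass 2: Select minimum 1 at index 1, swap -> [-5, 1, 28, 5, 3, 31]
Pass 3: Select minimum 3 at index 4, swap -> [-5, 1, 3, 5, 28, 31]
Pass 4: Select minimum 5 at index 3, swap -> [-5, 1, 3, 5, 28, 31]


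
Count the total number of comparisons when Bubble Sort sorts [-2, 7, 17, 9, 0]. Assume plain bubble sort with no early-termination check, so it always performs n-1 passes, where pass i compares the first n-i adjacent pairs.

Pass 1: compare adjacent pairs (0,1)..(3,4) = 4 comparison(s), 2 swap(s) -> [-2, 7, 9, 0, 17]
Pass 2: compare adjacent pairs (0,1)..(2,3) = 3 comparison(s), 1 swap(s) -> [-2, 7, 0, 9, 17]
Pass 3: compare adjacent pairs (0,1)..(1,2) = 2 comparison(s), 1 swap(s) -> [-2, 0, 7, 9, 17]
Pass 4: compare adjacent pairs (0,1)..(0,1) = 1 comparison(s), 0 swap(s) -> [-2, 0, 7, 9, 17]
Total comparisons: 4 + 3 + 2 + 1 = 10


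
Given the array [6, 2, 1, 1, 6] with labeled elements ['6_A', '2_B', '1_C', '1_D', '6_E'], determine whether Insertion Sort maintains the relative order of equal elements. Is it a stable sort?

Trace Insertion Sort on the labeled array (the key is the number; the letter only tracks identity):
  Insert 2_B at index 0: [2_B, 6_A, 1_C, 1_D, 6_E]
  Insert 1_C at index 0: [1_C, 2_B, 6_A, 1_D, 6_E]
  Insert 1_D at index 1: [1_C, 1_D, 2_B, 6_A, 6_E]
  Insert 6_E at index 4: [1_C, 1_D, 2_B, 6_A, 6_E]
Final order: [1_C, 1_D, 2_B, 6_A, 6_E]
Equal keys:
  value 1: originally 1_C, 1_D; after sorting 1_C, 1_D -> order preserved
  value 6: originally 6_A, 6_E; after sorting 6_A, 6_E -> order preserved
All equal keys kept their original relative order. Insertion Sort is stable: elements are shifted only while they are strictly greater than the key, so a key is inserted after any equal elements already placed.
Answer: Stable


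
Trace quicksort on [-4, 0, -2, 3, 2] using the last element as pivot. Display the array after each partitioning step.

Partition 1: pivot=2 at index 3 -> [-4, 0, -2, 2, 3]
Partition 2: pivot=-2 at index 1 -> [-4, -2, 0, 2, 3]


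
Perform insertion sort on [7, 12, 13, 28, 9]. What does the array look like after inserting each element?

First element 7 is already 'sorted'
Insert 12: shifted 0 elements -> [7, 12, 13, 28, 9]
Insert 13: shifted 0 elements -> [7, 12, 13, 28, 9]
Insert 28: shifted 0 elements -> [7, 12, 13, 28, 9]
Insert 9: shifted 3 elements -> [7, 9, 12, 13, 28]


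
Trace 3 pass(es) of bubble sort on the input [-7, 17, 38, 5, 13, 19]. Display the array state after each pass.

After pass 1: [-7, 17, 5, 13, 19, 38] (3 swaps)
After pass 2: [-7, 5, 13, 17, 19, 38] (2 swaps)
After pass 3: [-7, 5, 13, 17, 19, 38] (0 swaps)
Total swaps: 5


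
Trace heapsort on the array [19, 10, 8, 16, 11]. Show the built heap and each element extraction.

Build heap: [19, 16, 8, 10, 11]
Extract 19: [16, 11, 8, 10, 19]
Extract 16: [11, 10, 8, 16, 19]
Extract 11: [10, 8, 11, 16, 19]
Extract 10: [8, 10, 11, 16, 19]


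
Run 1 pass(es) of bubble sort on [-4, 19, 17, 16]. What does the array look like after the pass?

After pass 1: [-4, 17, 16, 19] (2 swaps)
Total swaps: 2


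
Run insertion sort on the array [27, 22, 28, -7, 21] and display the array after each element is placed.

First element 27 is already 'sorted'
Insert 22: shifted 1 elements -> [22, 27, 28, -7, 21]
Insert 28: shifted 0 elements -> [22, 27, 28, -7, 21]
Insert -7: shifted 3 elements -> [-7, 22, 27, 28, 21]
Insert 21: shifted 3 elements -> [-7, 21, 22, 27, 28]


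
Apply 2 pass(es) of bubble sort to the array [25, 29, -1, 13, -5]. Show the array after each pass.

After pass 1: [25, -1, 13, -5, 29] (3 swaps)
After pass 2: [-1, 13, -5, 25, 29] (3 swaps)
Total swaps: 6


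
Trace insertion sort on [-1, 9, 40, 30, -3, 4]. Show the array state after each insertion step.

First element -1 is already 'sorted'
Insert 9: shifted 0 elements -> [-1, 9, 40, 30, -3, 4]
Insert 40: shifted 0 elements -> [-1, 9, 40, 30, -3, 4]
Insert 30: shifted 1 elements -> [-1, 9, 30, 40, -3, 4]
Insert -3: shifted 4 elements -> [-3, -1, 9, 30, 40, 4]
Insert 4: shifted 3 elements -> [-3, -1, 4, 9, 30, 40]


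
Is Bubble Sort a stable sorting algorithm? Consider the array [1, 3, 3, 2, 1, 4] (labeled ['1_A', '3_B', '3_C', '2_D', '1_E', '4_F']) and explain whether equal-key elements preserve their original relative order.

Trace Bubble Sort on the labeled array (the key is the number; the letter only tracks identity):
  After pass 1: [1_A, 3_B, 2_D, 1_E, 3_C, 4_F]
  After pass 2: [1_A, 2_D, 1_E, 3_B, 3_C, 4_F]
  After pass 3: [1_A, 1_E, 2_D, 3_B, 3_C, 4_F]
  After pass 4: [1_A, 1_E, 2_D, 3_B, 3_C, 4_F] (no swaps, done)
Final order: [1_A, 1_E, 2_D, 3_B, 3_C, 4_F]
Equal keys:
  value 1: originally 1_A, 1_E; after sorting 1_A, 1_E -> order preserved
  value 3: originally 3_B, 3_C; after sorting 3_B, 3_C -> order preserved
All equal keys kept their original relative order. Bubble Sort is stable: it only swaps adjacent elements when the left one is strictly greater, so equal keys never move past each other.
Answer: Stable


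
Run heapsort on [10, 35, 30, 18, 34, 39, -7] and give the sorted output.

Build heap: [39, 35, 30, 18, 34, 10, -7]
Extract 39: [35, 34, 30, 18, -7, 10, 39]
Extract 35: [34, 18, 30, 10, -7, 35, 39]
Extract 34: [30, 18, -7, 10, 34, 35, 39]
Extract 30: [18, 10, -7, 30, 34, 35, 39]
Extract 18: [10, -7, 18, 30, 34, 35, 39]
Extract 10: [-7, 10, 18, 30, 34, 35, 39]


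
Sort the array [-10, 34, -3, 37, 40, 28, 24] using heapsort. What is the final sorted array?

Build heap: [40, 37, 28, -10, 34, -3, 24]
Extract 40: [37, 34, 28, -10, 24, -3, 40]
Extract 37: [34, 24, 28, -10, -3, 37, 40]
Extract 34: [28, 24, -3, -10, 34, 37, 40]
Extract 28: [24, -10, -3, 28, 34, 37, 40]
Extract 24: [-3, -10, 24, 28, 34, 37, 40]
Extract -3: [-10, -3, 24, 28, 34, 37, 40]


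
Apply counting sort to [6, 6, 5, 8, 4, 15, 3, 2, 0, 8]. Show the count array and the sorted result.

Count array: [1, 0, 1, 1, 1, 1, 2, 0, 2, 0, 0, 0, 0, 0, 0, 1]
(count[i] = number of elements equal to i)
Cumulative count: [1, 1, 2, 3, 4, 5, 7, 7, 9, 9, 9, 9, 9, 9, 9, 10]
Sorted: [0, 2, 3, 4, 5, 6, 6, 8, 8, 15]


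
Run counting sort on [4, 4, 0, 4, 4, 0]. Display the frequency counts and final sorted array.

Count array: [2, 0, 0, 0, 4]
(count[i] = number of elements equal to i)
Cumulative count: [2, 2, 2, 2, 6]
Sorted: [0, 0, 4, 4, 4, 4]


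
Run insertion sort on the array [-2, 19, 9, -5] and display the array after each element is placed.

First element -2 is already 'sorted'
Insert 19: shifted 0 elements -> [-2, 19, 9, -5]
Insert 9: shifted 1 elements -> [-2, 9, 19, -5]
Insert -5: shifted 3 elements -> [-5, -2, 9, 19]


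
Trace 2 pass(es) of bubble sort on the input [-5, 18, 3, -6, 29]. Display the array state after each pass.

After pass 1: [-5, 3, -6, 18, 29] (2 swaps)
After pass 2: [-5, -6, 3, 18, 29] (1 swaps)
Total swaps: 3


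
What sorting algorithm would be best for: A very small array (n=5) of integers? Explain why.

Best choice: Insertion sort
Reason: For tiny inputs the O(n^2) overhead is negligible and insertion sort has minimal constant factors


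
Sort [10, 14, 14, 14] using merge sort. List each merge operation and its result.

Divide and conquer:
  Merge [10] + [14] -> [10, 14]
  Merge [14] + [14] -> [14, 14]
  Merge [10, 14] + [14, 14] -> [10, 14, 14, 14]


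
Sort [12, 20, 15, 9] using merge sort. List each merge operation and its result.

Divide and conquer:
  Merge [12] + [20] -> [12, 20]
  Merge [15] + [9] -> [9, 15]
  Merge [12, 20] + [9, 15] -> [9, 12, 15, 20]


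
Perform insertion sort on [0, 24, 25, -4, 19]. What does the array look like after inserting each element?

First element 0 is already 'sorted'
Insert 24: shifted 0 elements -> [0, 24, 25, -4, 19]
Insert 25: shifted 0 elements -> [0, 24, 25, -4, 19]
Insert -4: shifted 3 elements -> [-4, 0, 24, 25, 19]
Insert 19: shifted 2 elements -> [-4, 0, 19, 24, 25]


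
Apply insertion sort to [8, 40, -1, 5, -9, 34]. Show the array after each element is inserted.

First element 8 is already 'sorted'
Insert 40: shifted 0 elements -> [8, 40, -1, 5, -9, 34]
Insert -1: shifted 2 elements -> [-1, 8, 40, 5, -9, 34]
Insert 5: shifted 2 elements -> [-1, 5, 8, 40, -9, 34]
Insert -9: shifted 4 elements -> [-9, -1, 5, 8, 40, 34]
Insert 34: shifted 1 elements -> [-9, -1, 5, 8, 34, 40]


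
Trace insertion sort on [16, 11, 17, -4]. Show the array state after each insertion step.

First element 16 is already 'sorted'
Insert 11: shifted 1 elements -> [11, 16, 17, -4]
Insert 17: shifted 0 elements -> [11, 16, 17, -4]
Insert -4: shifted 3 elements -> [-4, 11, 16, 17]


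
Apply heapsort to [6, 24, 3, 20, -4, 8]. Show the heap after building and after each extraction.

Build heap: [24, 20, 8, 6, -4, 3]
Extract 24: [20, 6, 8, 3, -4, 24]
Extract 20: [8, 6, -4, 3, 20, 24]
Extract 8: [6, 3, -4, 8, 20, 24]
Extract 6: [3, -4, 6, 8, 20, 24]
Extract 3: [-4, 3, 6, 8, 20, 24]


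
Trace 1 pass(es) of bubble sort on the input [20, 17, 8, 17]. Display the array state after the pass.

After pass 1: [17, 8, 17, 20] (3 swaps)
Total swaps: 3


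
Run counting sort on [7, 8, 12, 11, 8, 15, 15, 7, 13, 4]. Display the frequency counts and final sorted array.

Count array: [0, 0, 0, 0, 1, 0, 0, 2, 2, 0, 0, 1, 1, 1, 0, 2]
(count[i] = number of elements equal to i)
Cumulative count: [0, 0, 0, 0, 1, 1, 1, 3, 5, 5, 5, 6, 7, 8, 8, 10]
Sorted: [4, 7, 7, 8, 8, 11, 12, 13, 15, 15]


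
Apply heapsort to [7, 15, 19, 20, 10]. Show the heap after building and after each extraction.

Build heap: [20, 15, 19, 7, 10]
Extract 20: [19, 15, 10, 7, 20]
Extract 19: [15, 7, 10, 19, 20]
Extract 15: [10, 7, 15, 19, 20]
Extract 10: [7, 10, 15, 19, 20]


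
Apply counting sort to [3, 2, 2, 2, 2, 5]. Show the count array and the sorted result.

Count array: [0, 0, 4, 1, 0, 1]
(count[i] = number of elements equal to i)
Cumulative count: [0, 0, 4, 5, 5, 6]
Sorted: [2, 2, 2, 2, 3, 5]


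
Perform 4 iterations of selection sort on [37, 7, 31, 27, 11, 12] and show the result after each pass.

Pass 1: Select minimum 7 at index 1, swap -> [7, 37, 31, 27, 11, 12]
Pass 2: Select minimum 11 at index 4, swap -> [7, 11, 31, 27, 37, 12]
Pass 3: Select minimum 12 at index 5, swap -> [7, 11, 12, 27, 37, 31]
Pass 4: Select minimum 27 at index 3, swap -> [7, 11, 12, 27, 37, 31]


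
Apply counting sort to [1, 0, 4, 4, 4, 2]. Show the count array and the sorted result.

Count array: [1, 1, 1, 0, 3]
(count[i] = number of elements equal to i)
Cumulative count: [1, 2, 3, 3, 6]
Sorted: [0, 1, 2, 4, 4, 4]


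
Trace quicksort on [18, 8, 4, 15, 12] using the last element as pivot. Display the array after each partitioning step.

Partition 1: pivot=12 at index 2 -> [8, 4, 12, 15, 18]
Partition 2: pivot=4 at index 0 -> [4, 8, 12, 15, 18]
Partition 3: pivot=18 at index 4 -> [4, 8, 12, 15, 18]


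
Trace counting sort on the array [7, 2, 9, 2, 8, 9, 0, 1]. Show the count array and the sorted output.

Count array: [1, 1, 2, 0, 0, 0, 0, 1, 1, 2]
(count[i] = number of elements equal to i)
Cumulative count: [1, 2, 4, 4, 4, 4, 4, 5, 6, 8]
Sorted: [0, 1, 2, 2, 7, 8, 9, 9]


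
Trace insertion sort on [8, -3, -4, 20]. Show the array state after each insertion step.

First element 8 is already 'sorted'
Insert -3: shifted 1 elements -> [-3, 8, -4, 20]
Insert -4: shifted 2 elements -> [-4, -3, 8, 20]
Insert 20: shifted 0 elements -> [-4, -3, 8, 20]


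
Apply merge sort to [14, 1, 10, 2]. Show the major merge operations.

Divide and conquer:
  Merge [14] + [1] -> [1, 14]
  Merge [10] + [2] -> [2, 10]
  Merge [1, 14] + [2, 10] -> [1, 2, 10, 14]


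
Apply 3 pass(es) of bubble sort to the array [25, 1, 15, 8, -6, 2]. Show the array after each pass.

After pass 1: [1, 15, 8, -6, 2, 25] (5 swaps)
After pass 2: [1, 8, -6, 2, 15, 25] (3 swaps)
After pass 3: [1, -6, 2, 8, 15, 25] (2 swaps)
Total swaps: 10


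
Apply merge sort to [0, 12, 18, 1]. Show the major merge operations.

Divide and conquer:
  Merge [0] + [12] -> [0, 12]
  Merge [18] + [1] -> [1, 18]
  Merge [0, 12] + [1, 18] -> [0, 1, 12, 18]


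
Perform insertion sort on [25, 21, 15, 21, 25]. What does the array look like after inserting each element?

First element 25 is already 'sorted'
Insert 21: shifted 1 elements -> [21, 25, 15, 21, 25]
Insert 15: shifted 2 elements -> [15, 21, 25, 21, 25]
Insert 21: shifted 1 elements -> [15, 21, 21, 25, 25]
Insert 25: shifted 0 elements -> [15, 21, 21, 25, 25]


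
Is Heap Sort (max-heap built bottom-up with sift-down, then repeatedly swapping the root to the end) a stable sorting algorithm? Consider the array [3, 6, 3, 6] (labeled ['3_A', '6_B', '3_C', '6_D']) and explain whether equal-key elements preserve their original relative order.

Trace Heap Sort on the labeled array (the key is the number; the letter only tracks identity):
  Build max-heap: [6_B, 6_D, 3_C, 3_A]
  Swap root 6_B to index 3, re-heapify first 3 -> [6_D, 3_A, 3_C, 6_B]
  Swap root 6_D to index 2, re-heapify first 2 -> [3_C, 3_A, 6_D, 6_B]
  Swap root 3_C to index 1, re-heapify first 1 -> [3_A, 3_C, 6_D, 6_B]
Final order: [3_A, 3_C, 6_D, 6_B]
Equal keys:
  value 3: originally 3_A, 3_C; after sorting 3_A, 3_C -> order preserved
  value 6: originally 6_B, 6_D; after sorting 6_D, 6_B -> order changed
Equal keys were reordered, so Heap Sort is not stable: heap construction and root-to-end swaps move elements without regard to the original order of equal keys. (One such input is enough; an unstable sort may happen to preserve order on other inputs, but it gives no guarantee.)
Answer: Not stable


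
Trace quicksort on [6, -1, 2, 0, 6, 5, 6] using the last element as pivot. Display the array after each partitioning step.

Partition 1: pivot=6 at index 6 -> [6, -1, 2, 0, 6, 5, 6]
Partition 2: pivot=5 at index 3 -> [-1, 2, 0, 5, 6, 6, 6]
Partition 3: pivot=0 at index 1 -> [-1, 0, 2, 5, 6, 6, 6]
Partition 4: pivot=6 at index 5 -> [-1, 0, 2, 5, 6, 6, 6]


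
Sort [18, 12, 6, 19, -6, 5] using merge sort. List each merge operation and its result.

Divide and conquer:
  Merge [12] + [6] -> [6, 12]
  Merge [18] + [6, 12] -> [6, 12, 18]
  Merge [-6] + [5] -> [-6, 5]
  Merge [19] + [-6, 5] -> [-6, 5, 19]
  Merge [6, 12, 18] + [-6, 5, 19] -> [-6, 5, 6, 12, 18, 19]


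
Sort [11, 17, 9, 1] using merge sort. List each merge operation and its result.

Divide and conquer:
  Merge [11] + [17] -> [11, 17]
  Merge [9] + [1] -> [1, 9]
  Merge [11, 17] + [1, 9] -> [1, 9, 11, 17]


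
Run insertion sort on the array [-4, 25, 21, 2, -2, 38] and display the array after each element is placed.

First element -4 is already 'sorted'
Insert 25: shifted 0 elements -> [-4, 25, 21, 2, -2, 38]
Insert 21: shifted 1 elements -> [-4, 21, 25, 2, -2, 38]
Insert 2: shifted 2 elements -> [-4, 2, 21, 25, -2, 38]
Insert -2: shifted 3 elements -> [-4, -2, 2, 21, 25, 38]
Insert 38: shifted 0 elements -> [-4, -2, 2, 21, 25, 38]


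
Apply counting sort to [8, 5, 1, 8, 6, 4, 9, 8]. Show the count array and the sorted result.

Count array: [0, 1, 0, 0, 1, 1, 1, 0, 3, 1]
(count[i] = number of elements equal to i)
Cumulative count: [0, 1, 1, 1, 2, 3, 4, 4, 7, 8]
Sorted: [1, 4, 5, 6, 8, 8, 8, 9]


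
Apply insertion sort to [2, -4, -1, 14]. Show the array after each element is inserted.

First element 2 is already 'sorted'
Insert -4: shifted 1 elements -> [-4, 2, -1, 14]
Insert -1: shifted 1 elements -> [-4, -1, 2, 14]
Insert 14: shifted 0 elements -> [-4, -1, 2, 14]


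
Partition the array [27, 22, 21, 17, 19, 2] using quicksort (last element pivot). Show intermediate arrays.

Partition 1: pivot=2 at index 0 -> [2, 22, 21, 17, 19, 27]
Partition 2: pivot=27 at index 5 -> [2, 22, 21, 17, 19, 27]
Partition 3: pivot=19 at index 2 -> [2, 17, 19, 22, 21, 27]
Partition 4: pivot=21 at index 3 -> [2, 17, 19, 21, 22, 27]


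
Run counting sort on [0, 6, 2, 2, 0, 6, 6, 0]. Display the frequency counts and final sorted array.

Count array: [3, 0, 2, 0, 0, 0, 3]
(count[i] = number of elements equal to i)
Cumulative count: [3, 3, 5, 5, 5, 5, 8]
Sorted: [0, 0, 0, 2, 2, 6, 6, 6]


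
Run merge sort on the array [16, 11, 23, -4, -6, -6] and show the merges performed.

Divide and conquer:
  Merge [11] + [23] -> [11, 23]
  Merge [16] + [11, 23] -> [11, 16, 23]
  Merge [-6] + [-6] -> [-6, -6]
  Merge [-4] + [-6, -6] -> [-6, -6, -4]
  Merge [11, 16, 23] + [-6, -6, -4] -> [-6, -6, -4, 11, 16, 23]


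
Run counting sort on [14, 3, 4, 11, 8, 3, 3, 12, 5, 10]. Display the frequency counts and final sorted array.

Count array: [0, 0, 0, 3, 1, 1, 0, 0, 1, 0, 1, 1, 1, 0, 1]
(count[i] = number of elements equal to i)
Cumulative count: [0, 0, 0, 3, 4, 5, 5, 5, 6, 6, 7, 8, 9, 9, 10]
Sorted: [3, 3, 3, 4, 5, 8, 10, 11, 12, 14]


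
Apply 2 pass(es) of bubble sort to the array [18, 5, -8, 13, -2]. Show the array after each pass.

After pass 1: [5, -8, 13, -2, 18] (4 swaps)
After pass 2: [-8, 5, -2, 13, 18] (2 swaps)
Total swaps: 6


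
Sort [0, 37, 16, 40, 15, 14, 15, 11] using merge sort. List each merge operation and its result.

Divide and conquer:
  Merge [0] + [37] -> [0, 37]
  Merge [16] + [40] -> [16, 40]
  Merge [0, 37] + [16, 40] -> [0, 16, 37, 40]
  Merge [15] + [14] -> [14, 15]
  Merge [15] + [11] -> [11, 15]
  Merge [14, 15] + [11, 15] -> [11, 14, 15, 15]
  Merge [0, 16, 37, 40] + [11, 14, 15, 15] -> [0, 11, 14, 15, 15, 16, 37, 40]


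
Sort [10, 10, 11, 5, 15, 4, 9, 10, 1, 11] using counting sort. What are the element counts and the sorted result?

Count array: [0, 1, 0, 0, 1, 1, 0, 0, 0, 1, 3, 2, 0, 0, 0, 1]
(count[i] = number of elements equal to i)
Cumulative count: [0, 1, 1, 1, 2, 3, 3, 3, 3, 4, 7, 9, 9, 9, 9, 10]
Sorted: [1, 4, 5, 9, 10, 10, 10, 11, 11, 15]


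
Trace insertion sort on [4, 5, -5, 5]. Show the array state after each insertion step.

First element 4 is already 'sorted'
Insert 5: shifted 0 elements -> [4, 5, -5, 5]
Insert -5: shifted 2 elements -> [-5, 4, 5, 5]
Insert 5: shifted 0 elements -> [-5, 4, 5, 5]


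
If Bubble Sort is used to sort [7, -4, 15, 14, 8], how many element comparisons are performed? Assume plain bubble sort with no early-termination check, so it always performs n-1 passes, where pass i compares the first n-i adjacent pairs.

Pass 1: compare adjacent pairs (0,1)..(3,4) = 4 comparison(s), 3 swap(s) -> [-4, 7, 14, 8, 15]
Pass 2: compare adjacent pairs (0,1)..(2,3) = 3 comparison(s), 1 swap(s) -> [-4, 7, 8, 14, 15]
Pass 3: compare adjacent pairs (0,1)..(1,2) = 2 comparison(s), 0 swap(s) -> [-4, 7, 8, 14, 15]
Pass 4: compare adjacent pairs (0,1)..(0,1) = 1 comparison(s), 0 swap(s) -> [-4, 7, 8, 14, 15]
Total comparisons: 4 + 3 + 2 + 1 = 10


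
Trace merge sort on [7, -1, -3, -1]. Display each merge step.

Divide and conquer:
  Merge [7] + [-1] -> [-1, 7]
  Merge [-3] + [-1] -> [-3, -1]
  Merge [-1, 7] + [-3, -1] -> [-3, -1, -1, 7]


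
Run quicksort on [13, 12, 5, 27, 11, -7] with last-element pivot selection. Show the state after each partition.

Partition 1: pivot=-7 at index 0 -> [-7, 12, 5, 27, 11, 13]
Partition 2: pivot=13 at index 4 -> [-7, 12, 5, 11, 13, 27]
Partition 3: pivot=11 at index 2 -> [-7, 5, 11, 12, 13, 27]


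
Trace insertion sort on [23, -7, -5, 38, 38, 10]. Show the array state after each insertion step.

First element 23 is already 'sorted'
Insert -7: shifted 1 elements -> [-7, 23, -5, 38, 38, 10]
Insert -5: shifted 1 elements -> [-7, -5, 23, 38, 38, 10]
Insert 38: shifted 0 elements -> [-7, -5, 23, 38, 38, 10]
Insert 38: shifted 0 elements -> [-7, -5, 23, 38, 38, 10]
Insert 10: shifted 3 elements -> [-7, -5, 10, 23, 38, 38]


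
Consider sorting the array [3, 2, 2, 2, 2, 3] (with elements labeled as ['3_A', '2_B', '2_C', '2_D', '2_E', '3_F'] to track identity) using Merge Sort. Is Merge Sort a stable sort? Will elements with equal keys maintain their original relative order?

Trace Merge Sort on the labeled array (the key is the number; the letter only tracks identity):
  Merge [2_B] + [2_C] -> [2_B, 2_C]
  Merge [3_A] + [2_B, 2_C] -> [2_B, 2_C, 3_A]
  Merge [2_E] + [3_F] -> [2_E, 3_F]
  Merge [2_D] + [2_E, 3_F] -> [2_D, 2_E, 3_F]
  Merge [2_B, 2_C, 3_A] + [2_D, 2_E, 3_F] -> [2_B, 2_C, 2_D, 2_E, 3_A, 3_F]
Final order: [2_B, 2_C, 2_D, 2_E, 3_A, 3_F]
Equal keys:
  value 2: originally 2_B, 2_C, 2_D, 2_E; after sorting 2_B, 2_C, 2_D, 2_E -> order preserved
  value 3: originally 3_A, 3_F; after sorting 3_A, 3_F -> order preserved
All equal keys kept their original relative order. Merge Sort is stable: when the heads of the two halves are equal the merge takes from the left half first.
Answer: Stable


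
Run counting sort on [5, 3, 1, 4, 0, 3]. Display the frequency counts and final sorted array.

Count array: [1, 1, 0, 2, 1, 1]
(count[i] = number of elements equal to i)
Cumulative count: [1, 2, 2, 4, 5, 6]
Sorted: [0, 1, 3, 3, 4, 5]


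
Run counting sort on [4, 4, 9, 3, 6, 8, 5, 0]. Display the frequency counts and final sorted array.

Count array: [1, 0, 0, 1, 2, 1, 1, 0, 1, 1]
(count[i] = number of elements equal to i)
Cumulative count: [1, 1, 1, 2, 4, 5, 6, 6, 7, 8]
Sorted: [0, 3, 4, 4, 5, 6, 8, 9]


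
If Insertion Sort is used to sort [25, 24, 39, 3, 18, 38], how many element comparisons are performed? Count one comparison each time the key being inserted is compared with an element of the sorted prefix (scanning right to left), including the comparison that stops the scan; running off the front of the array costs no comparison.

Insert 24: 25 > 24 (shift), reached front = 1 comparison(s) -> [24, 25, 39, 3, 18, 38]
Insert 39: 25 <= 39 (stop) = 1 comparison(s) -> [24, 25, 39, 3, 18, 38]
Insert 3: 39 > 3 (shift), 25 > 3 (shift), 24 > 3 (shift), reached front = 3 comparison(s) -> [3, 24, 25, 39, 18, 38]
Insert 18: 39 > 18 (shift), 25 > 18 (shift), 24 > 18 (shift), 3 <= 18 (stop) = 4 comparison(s) -> [3, 18, 24, 25, 39, 38]
Insert 38: 39 > 38 (shift), 25 <= 38 (stop) = 2 comparison(s) -> [3, 18, 24, 25, 38, 39]
Total comparisons: 1 + 1 + 3 + 4 + 2 = 11


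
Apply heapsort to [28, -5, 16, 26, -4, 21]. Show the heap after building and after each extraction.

Build heap: [28, 26, 21, -5, -4, 16]
Extract 28: [26, 16, 21, -5, -4, 28]
Extract 26: [21, 16, -4, -5, 26, 28]
Extract 21: [16, -5, -4, 21, 26, 28]
Extract 16: [-4, -5, 16, 21, 26, 28]
Extract -4: [-5, -4, 16, 21, 26, 28]


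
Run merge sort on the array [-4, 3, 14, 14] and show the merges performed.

Divide and conquer:
  Merge [-4] + [3] -> [-4, 3]
  Merge [14] + [14] -> [14, 14]
  Merge [-4, 3] + [14, 14] -> [-4, 3, 14, 14]


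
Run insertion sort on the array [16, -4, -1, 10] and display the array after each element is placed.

First element 16 is already 'sorted'
Insert -4: shifted 1 elements -> [-4, 16, -1, 10]
Insert -1: shifted 1 elements -> [-4, -1, 16, 10]
Insert 10: shifted 1 elements -> [-4, -1, 10, 16]


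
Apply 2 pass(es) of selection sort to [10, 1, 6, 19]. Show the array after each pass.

Pass 1: Select minimum 1 at index 1, swap -> [1, 10, 6, 19]
Pass 2: Select minimum 6 at index 2, swap -> [1, 6, 10, 19]


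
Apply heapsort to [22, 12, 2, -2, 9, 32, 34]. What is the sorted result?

Build heap: [34, 12, 32, -2, 9, 22, 2]
Extract 34: [32, 12, 22, -2, 9, 2, 34]
Extract 32: [22, 12, 2, -2, 9, 32, 34]
Extract 22: [12, 9, 2, -2, 22, 32, 34]
Extract 12: [9, -2, 2, 12, 22, 32, 34]
Extract 9: [2, -2, 9, 12, 22, 32, 34]
Extract 2: [-2, 2, 9, 12, 22, 32, 34]


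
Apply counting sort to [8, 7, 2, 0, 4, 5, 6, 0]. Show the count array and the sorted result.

Count array: [2, 0, 1, 0, 1, 1, 1, 1, 1]
(count[i] = number of elements equal to i)
Cumulative count: [2, 2, 3, 3, 4, 5, 6, 7, 8]
Sorted: [0, 0, 2, 4, 5, 6, 7, 8]


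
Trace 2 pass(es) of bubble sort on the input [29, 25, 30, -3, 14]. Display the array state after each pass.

After pass 1: [25, 29, -3, 14, 30] (3 swaps)
After pass 2: [25, -3, 14, 29, 30] (2 swaps)
Total swaps: 5


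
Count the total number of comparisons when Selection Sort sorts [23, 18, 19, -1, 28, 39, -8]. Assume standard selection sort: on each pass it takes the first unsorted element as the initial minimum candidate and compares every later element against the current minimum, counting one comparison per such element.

Pass 1: scan indices 1..6 for the minimum = 6 comparison(s); min is -8, place at index 0 -> [-8, 18, 19, -1, 28, 39, 23]
Pass 2: scan indices 2..6 for the minimum = 5 comparison(s); min is -1, place at index 1 -> [-8, -1, 19, 18, 28, 39, 23]
Pass 3: scan indices 3..6 for the minimum = 4 comparison(s); min is 18, place at index 2 -> [-8, -1, 18, 19, 28, 39, 23]
Pass 4: scan indices 4..6 for the minimum = 3 comparison(s); min is 19, place at index 3 -> [-8, -1, 18, 19, 28, 39, 23]
Pass 5: scan indices 5..6 for the minimum = 2 comparison(s); min is 23, place at index 4 -> [-8, -1, 18, 19, 23, 39, 28]
Pass 6: scan indices 6..6 for the minimum = 1 comparison(s); min is 28, place at index 5 -> [-8, -1, 18, 19, 23, 28, 39]
Selection sort always scans the whole unsorted suffix, so the count is (n-1) + (n-2) + ... + 1 = n(n-1)/2 = 7*6/2 = 21 regardless of the input order.
Total comparisons: 6 + 5 + 4 + 3 + 2 + 1 = 21


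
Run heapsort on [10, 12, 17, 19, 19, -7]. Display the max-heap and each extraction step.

Build heap: [19, 19, 17, 12, 10, -7]
Extract 19: [19, 12, 17, -7, 10, 19]
Extract 19: [17, 12, 10, -7, 19, 19]
Extract 17: [12, -7, 10, 17, 19, 19]
Extract 12: [10, -7, 12, 17, 19, 19]
Extract 10: [-7, 10, 12, 17, 19, 19]


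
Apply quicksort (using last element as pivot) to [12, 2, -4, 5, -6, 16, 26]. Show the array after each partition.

Partition 1: pivot=26 at index 6 -> [12, 2, -4, 5, -6, 16, 26]
Partition 2: pivot=16 at index 5 -> [12, 2, -4, 5, -6, 16, 26]
Partition 3: pivot=-6 at index 0 -> [-6, 2, -4, 5, 12, 16, 26]
Partition 4: pivot=12 at index 4 -> [-6, 2, -4, 5, 12, 16, 26]
Partition 5: pivot=5 at index 3 -> [-6, 2, -4, 5, 12, 16, 26]
Partition 6: pivot=-4 at index 1 -> [-6, -4, 2, 5, 12, 16, 26]


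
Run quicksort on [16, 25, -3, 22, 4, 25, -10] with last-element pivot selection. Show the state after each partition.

Partition 1: pivot=-10 at index 0 -> [-10, 25, -3, 22, 4, 25, 16]
Partition 2: pivot=16 at index 3 -> [-10, -3, 4, 16, 25, 25, 22]
Partition 3: pivot=4 at index 2 -> [-10, -3, 4, 16, 25, 25, 22]
Partition 4: pivot=22 at index 4 -> [-10, -3, 4, 16, 22, 25, 25]
Partition 5: pivot=25 at index 6 -> [-10, -3, 4, 16, 22, 25, 25]


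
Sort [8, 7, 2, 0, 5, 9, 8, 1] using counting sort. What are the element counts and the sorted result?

Count array: [1, 1, 1, 0, 0, 1, 0, 1, 2, 1]
(count[i] = number of elements equal to i)
Cumulative count: [1, 2, 3, 3, 3, 4, 4, 5, 7, 8]
Sorted: [0, 1, 2, 5, 7, 8, 8, 9]


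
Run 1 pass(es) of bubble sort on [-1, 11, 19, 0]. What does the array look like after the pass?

After pass 1: [-1, 11, 0, 19] (1 swaps)
Total swaps: 1


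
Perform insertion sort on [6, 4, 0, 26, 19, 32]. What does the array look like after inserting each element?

First element 6 is already 'sorted'
Insert 4: shifted 1 elements -> [4, 6, 0, 26, 19, 32]
Insert 0: shifted 2 elements -> [0, 4, 6, 26, 19, 32]
Insert 26: shifted 0 elements -> [0, 4, 6, 26, 19, 32]
Insert 19: shifted 1 elements -> [0, 4, 6, 19, 26, 32]
Insert 32: shifted 0 elements -> [0, 4, 6, 19, 26, 32]


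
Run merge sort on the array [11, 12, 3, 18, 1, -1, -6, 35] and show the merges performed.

Divide and conquer:
  Merge [11] + [12] -> [11, 12]
  Merge [3] + [18] -> [3, 18]
  Merge [11, 12] + [3, 18] -> [3, 11, 12, 18]
  Merge [1] + [-1] -> [-1, 1]
  Merge [-6] + [35] -> [-6, 35]
  Merge [-1, 1] + [-6, 35] -> [-6, -1, 1, 35]
  Merge [3, 11, 12, 18] + [-6, -1, 1, 35] -> [-6, -1, 1, 3, 11, 12, 18, 35]


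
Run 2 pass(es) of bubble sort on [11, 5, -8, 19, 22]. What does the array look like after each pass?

After pass 1: [5, -8, 11, 19, 22] (2 swaps)
After pass 2: [-8, 5, 11, 19, 22] (1 swaps)
Total swaps: 3


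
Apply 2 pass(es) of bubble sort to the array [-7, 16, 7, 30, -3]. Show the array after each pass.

After pass 1: [-7, 7, 16, -3, 30] (2 swaps)
After pass 2: [-7, 7, -3, 16, 30] (1 swaps)
Total swaps: 3


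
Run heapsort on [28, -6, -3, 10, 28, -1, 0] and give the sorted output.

Build heap: [28, 28, 0, 10, -6, -1, -3]
Extract 28: [28, 10, 0, -3, -6, -1, 28]
Extract 28: [10, -1, 0, -3, -6, 28, 28]
Extract 10: [0, -1, -6, -3, 10, 28, 28]
Extract 0: [-1, -3, -6, 0, 10, 28, 28]
Extract -1: [-3, -6, -1, 0, 10, 28, 28]
Extract -3: [-6, -3, -1, 0, 10, 28, 28]


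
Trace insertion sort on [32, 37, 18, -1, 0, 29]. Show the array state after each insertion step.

First element 32 is already 'sorted'
Insert 37: shifted 0 elements -> [32, 37, 18, -1, 0, 29]
Insert 18: shifted 2 elements -> [18, 32, 37, -1, 0, 29]
Insert -1: shifted 3 elements -> [-1, 18, 32, 37, 0, 29]
Insert 0: shifted 3 elements -> [-1, 0, 18, 32, 37, 29]
Insert 29: shifted 2 elements -> [-1, 0, 18, 29, 32, 37]


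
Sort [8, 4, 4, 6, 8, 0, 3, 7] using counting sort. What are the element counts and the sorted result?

Count array: [1, 0, 0, 1, 2, 0, 1, 1, 2]
(count[i] = number of elements equal to i)
Cumulative count: [1, 1, 1, 2, 4, 4, 5, 6, 8]
Sorted: [0, 3, 4, 4, 6, 7, 8, 8]


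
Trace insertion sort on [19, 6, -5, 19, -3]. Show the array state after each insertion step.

First element 19 is already 'sorted'
Insert 6: shifted 1 elements -> [6, 19, -5, 19, -3]
Insert -5: shifted 2 elements -> [-5, 6, 19, 19, -3]
Insert 19: shifted 0 elements -> [-5, 6, 19, 19, -3]
Insert -3: shifted 3 elements -> [-5, -3, 6, 19, 19]


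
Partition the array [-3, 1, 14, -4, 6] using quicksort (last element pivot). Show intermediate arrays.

Partition 1: pivot=6 at index 3 -> [-3, 1, -4, 6, 14]
Partition 2: pivot=-4 at index 0 -> [-4, 1, -3, 6, 14]
Partition 3: pivot=-3 at index 1 -> [-4, -3, 1, 6, 14]


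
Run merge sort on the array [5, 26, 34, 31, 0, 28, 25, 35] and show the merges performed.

Divide and conquer:
  Merge [5] + [26] -> [5, 26]
  Merge [34] + [31] -> [31, 34]
  Merge [5, 26] + [31, 34] -> [5, 26, 31, 34]
  Merge [0] + [28] -> [0, 28]
  Merge [25] + [35] -> [25, 35]
  Merge [0, 28] + [25, 35] -> [0, 25, 28, 35]
  Merge [5, 26, 31, 34] + [0, 25, 28, 35] -> [0, 5, 25, 26, 28, 31, 34, 35]


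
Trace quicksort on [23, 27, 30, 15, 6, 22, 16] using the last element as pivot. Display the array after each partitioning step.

Partition 1: pivot=16 at index 2 -> [15, 6, 16, 23, 27, 22, 30]
Partition 2: pivot=6 at index 0 -> [6, 15, 16, 23, 27, 22, 30]
Partition 3: pivot=30 at index 6 -> [6, 15, 16, 23, 27, 22, 30]
Partition 4: pivot=22 at index 3 -> [6, 15, 16, 22, 27, 23, 30]
Partition 5: pivot=23 at index 4 -> [6, 15, 16, 22, 23, 27, 30]


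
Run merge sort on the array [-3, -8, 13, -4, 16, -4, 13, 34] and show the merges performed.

Divide and conquer:
  Merge [-3] + [-8] -> [-8, -3]
  Merge [13] + [-4] -> [-4, 13]
  Merge [-8, -3] + [-4, 13] -> [-8, -4, -3, 13]
  Merge [16] + [-4] -> [-4, 16]
  Merge [13] + [34] -> [13, 34]
  Merge [-4, 16] + [13, 34] -> [-4, 13, 16, 34]
  Merge [-8, -4, -3, 13] + [-4, 13, 16, 34] -> [-8, -4, -4, -3, 13, 13, 16, 34]


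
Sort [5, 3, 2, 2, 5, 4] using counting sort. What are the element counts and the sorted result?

Count array: [0, 0, 2, 1, 1, 2]
(count[i] = number of elements equal to i)
Cumulative count: [0, 0, 2, 3, 4, 6]
Sorted: [2, 2, 3, 4, 5, 5]


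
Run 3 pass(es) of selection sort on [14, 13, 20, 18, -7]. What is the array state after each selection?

Pass 1: Select minimum -7 at index 4, swap -> [-7, 13, 20, 18, 14]
Pass 2: Select minimum 13 at index 1, swap -> [-7, 13, 20, 18, 14]
Pass 3: Select minimum 14 at index 4, swap -> [-7, 13, 14, 18, 20]


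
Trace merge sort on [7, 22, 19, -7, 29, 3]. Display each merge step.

Divide and conquer:
  Merge [22] + [19] -> [19, 22]
  Merge [7] + [19, 22] -> [7, 19, 22]
  Merge [29] + [3] -> [3, 29]
  Merge [-7] + [3, 29] -> [-7, 3, 29]
  Merge [7, 19, 22] + [-7, 3, 29] -> [-7, 3, 7, 19, 22, 29]


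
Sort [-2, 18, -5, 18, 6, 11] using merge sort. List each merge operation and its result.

Divide and conquer:
  Merge [18] + [-5] -> [-5, 18]
  Merge [-2] + [-5, 18] -> [-5, -2, 18]
  Merge [6] + [11] -> [6, 11]
  Merge [18] + [6, 11] -> [6, 11, 18]
  Merge [-5, -2, 18] + [6, 11, 18] -> [-5, -2, 6, 11, 18, 18]


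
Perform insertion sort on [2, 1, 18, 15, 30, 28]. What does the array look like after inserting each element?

First element 2 is already 'sorted'
Insert 1: shifted 1 elements -> [1, 2, 18, 15, 30, 28]
Insert 18: shifted 0 elements -> [1, 2, 18, 15, 30, 28]
Insert 15: shifted 1 elements -> [1, 2, 15, 18, 30, 28]
Insert 30: shifted 0 elements -> [1, 2, 15, 18, 30, 28]
Insert 28: shifted 1 elements -> [1, 2, 15, 18, 28, 30]


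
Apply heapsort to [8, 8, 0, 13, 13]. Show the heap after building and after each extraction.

Build heap: [13, 13, 0, 8, 8]
Extract 13: [13, 8, 0, 8, 13]
Extract 13: [8, 8, 0, 13, 13]
Extract 8: [8, 0, 8, 13, 13]
Extract 8: [0, 8, 8, 13, 13]


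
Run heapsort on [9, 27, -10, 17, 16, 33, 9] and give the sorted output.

Build heap: [33, 27, 9, 17, 16, -10, 9]
Extract 33: [27, 17, 9, 9, 16, -10, 33]
Extract 27: [17, 16, 9, 9, -10, 27, 33]
Extract 17: [16, 9, 9, -10, 17, 27, 33]
Extract 16: [9, -10, 9, 16, 17, 27, 33]
Extract 9: [9, -10, 9, 16, 17, 27, 33]
Extract 9: [-10, 9, 9, 16, 17, 27, 33]
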